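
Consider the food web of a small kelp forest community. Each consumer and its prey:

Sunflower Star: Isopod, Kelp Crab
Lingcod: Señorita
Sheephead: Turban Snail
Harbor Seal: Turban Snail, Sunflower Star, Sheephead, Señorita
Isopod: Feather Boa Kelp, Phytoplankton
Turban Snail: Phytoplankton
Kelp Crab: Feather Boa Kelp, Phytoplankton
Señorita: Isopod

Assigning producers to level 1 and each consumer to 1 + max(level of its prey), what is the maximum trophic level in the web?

4

Producers (level 1): Feather Boa Kelp, Phytoplankton.
Feather Boa Kelp → Isopod → Sunflower Star → Harbor Seal gives Harbor Seal level 4.
No species has a prey at level 4, so no species reaches level 5.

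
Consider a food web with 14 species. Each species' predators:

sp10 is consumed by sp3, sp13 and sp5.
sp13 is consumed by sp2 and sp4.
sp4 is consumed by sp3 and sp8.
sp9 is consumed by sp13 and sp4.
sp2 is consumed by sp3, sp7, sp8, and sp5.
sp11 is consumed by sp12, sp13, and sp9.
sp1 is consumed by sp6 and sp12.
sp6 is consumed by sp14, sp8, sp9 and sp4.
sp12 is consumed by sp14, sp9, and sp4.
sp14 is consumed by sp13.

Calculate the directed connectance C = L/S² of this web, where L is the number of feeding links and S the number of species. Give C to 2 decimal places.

The web has S = 14 species and L = 26 feeding links.
C = L / S² = 26 / 196 = 0.1327 ≈ 0.13.

C = 0.13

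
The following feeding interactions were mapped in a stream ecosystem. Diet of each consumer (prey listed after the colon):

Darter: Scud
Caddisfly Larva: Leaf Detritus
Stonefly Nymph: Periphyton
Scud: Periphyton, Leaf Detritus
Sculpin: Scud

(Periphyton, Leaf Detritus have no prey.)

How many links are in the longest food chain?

One longest chain: Periphyton → Scud → Darter.
It has 3 species and 2 links.

2 links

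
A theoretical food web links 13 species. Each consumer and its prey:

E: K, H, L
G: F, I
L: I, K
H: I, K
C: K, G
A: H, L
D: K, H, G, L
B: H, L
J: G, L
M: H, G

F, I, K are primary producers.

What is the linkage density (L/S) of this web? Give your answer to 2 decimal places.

There are L = 23 links among S = 13 species.
L/S = 23/13 = 1.7692 ≈ 1.77.

L/S = 1.77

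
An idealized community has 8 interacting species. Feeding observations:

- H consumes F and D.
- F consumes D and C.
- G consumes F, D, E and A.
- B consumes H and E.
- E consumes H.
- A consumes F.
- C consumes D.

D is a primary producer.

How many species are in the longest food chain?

One longest chain: D → C → F → H → E → G.
It has 6 species and 5 links.

6 species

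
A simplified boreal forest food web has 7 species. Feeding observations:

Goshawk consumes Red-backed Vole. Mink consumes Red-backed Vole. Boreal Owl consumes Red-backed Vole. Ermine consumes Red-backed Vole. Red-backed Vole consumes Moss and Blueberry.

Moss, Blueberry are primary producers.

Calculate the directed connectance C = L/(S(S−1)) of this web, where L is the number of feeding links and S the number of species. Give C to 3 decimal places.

The web has S = 7 species and L = 6 feeding links.
C = L / (S(S−1)) = 6 / 42 = 0.1429 ≈ 0.143.

C = 0.143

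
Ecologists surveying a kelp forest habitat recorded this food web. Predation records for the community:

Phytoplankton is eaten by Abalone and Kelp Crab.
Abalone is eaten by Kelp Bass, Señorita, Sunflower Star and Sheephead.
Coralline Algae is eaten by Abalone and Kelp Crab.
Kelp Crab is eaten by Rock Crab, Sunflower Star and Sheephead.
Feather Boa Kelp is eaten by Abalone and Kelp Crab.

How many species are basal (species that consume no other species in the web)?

3

Basal species (no prey listed): Phytoplankton, Coralline Algae, Feather Boa Kelp.
Count: 3.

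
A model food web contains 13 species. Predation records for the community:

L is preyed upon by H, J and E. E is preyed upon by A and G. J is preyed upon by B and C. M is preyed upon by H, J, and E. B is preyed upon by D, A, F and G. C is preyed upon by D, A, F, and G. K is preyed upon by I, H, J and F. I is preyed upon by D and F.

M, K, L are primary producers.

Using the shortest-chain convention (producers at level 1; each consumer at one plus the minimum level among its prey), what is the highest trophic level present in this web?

3

Producers (level 1): M, K, L.
Following each consumer down to its lowest-level prey: M → E → A (levels 1 through 3).
All prey of A (E 2, B 3, C 3) are at level 2 or above, so A is at level 1 + 2 = 3.
Every consumer has at least one prey at level 2 or below, so none exceeds level 3.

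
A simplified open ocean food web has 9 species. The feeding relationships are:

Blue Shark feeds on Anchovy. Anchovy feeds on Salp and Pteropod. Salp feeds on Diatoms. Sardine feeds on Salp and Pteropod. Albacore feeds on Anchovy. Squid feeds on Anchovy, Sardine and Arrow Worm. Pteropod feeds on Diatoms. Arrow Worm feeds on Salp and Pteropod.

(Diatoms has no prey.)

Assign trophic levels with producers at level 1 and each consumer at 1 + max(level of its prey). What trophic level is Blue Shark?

Trophic level 4

Diatoms is a producer → level 1.
Salp eats Diatoms → level 2.
Anchovy eats Salp (level 2); other prey at levels: Pteropod 2 → level 3.
Blue Shark eats Anchovy → level 4.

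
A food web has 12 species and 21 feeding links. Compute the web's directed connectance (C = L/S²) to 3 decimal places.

C = 0.146

The web has S = 12 species and L = 21 feeding links.
C = L / S² = 21 / 144 = 0.1458 ≈ 0.146.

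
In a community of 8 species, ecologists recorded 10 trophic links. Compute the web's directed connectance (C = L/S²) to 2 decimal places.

C = 0.16

The web has S = 8 species and L = 10 feeding links.
C = L / S² = 10 / 64 = 0.1562 ≈ 0.16.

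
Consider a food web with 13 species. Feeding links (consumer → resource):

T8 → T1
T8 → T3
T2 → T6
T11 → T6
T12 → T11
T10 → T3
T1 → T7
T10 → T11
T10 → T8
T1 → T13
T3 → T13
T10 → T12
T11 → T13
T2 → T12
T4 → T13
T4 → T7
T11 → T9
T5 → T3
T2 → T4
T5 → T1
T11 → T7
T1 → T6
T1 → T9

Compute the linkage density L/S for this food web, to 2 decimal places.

L/S = 1.77

There are L = 23 links among S = 13 species.
L/S = 23/13 = 1.7692 ≈ 1.77.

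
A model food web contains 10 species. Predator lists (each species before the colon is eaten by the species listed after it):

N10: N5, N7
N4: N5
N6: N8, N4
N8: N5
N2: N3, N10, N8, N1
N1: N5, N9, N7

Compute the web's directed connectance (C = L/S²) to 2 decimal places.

The web has S = 10 species and L = 13 feeding links.
C = L / S² = 13 / 100 = 0.1300 ≈ 0.13.

C = 0.13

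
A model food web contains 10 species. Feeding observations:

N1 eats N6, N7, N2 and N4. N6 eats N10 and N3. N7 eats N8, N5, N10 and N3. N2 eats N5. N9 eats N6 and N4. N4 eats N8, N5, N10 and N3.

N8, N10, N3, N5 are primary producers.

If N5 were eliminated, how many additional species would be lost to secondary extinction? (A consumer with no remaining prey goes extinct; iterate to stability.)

Remove N5.
Round 1: N2 (all prey gone) → extinct.
No further losses. Total secondary extinctions: 1.

1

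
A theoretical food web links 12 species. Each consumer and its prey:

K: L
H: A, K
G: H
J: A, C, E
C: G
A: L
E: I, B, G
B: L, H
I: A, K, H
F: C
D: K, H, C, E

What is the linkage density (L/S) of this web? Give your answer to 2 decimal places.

There are L = 22 links among S = 12 species.
L/S = 22/12 = 1.8333 ≈ 1.83.

L/S = 1.83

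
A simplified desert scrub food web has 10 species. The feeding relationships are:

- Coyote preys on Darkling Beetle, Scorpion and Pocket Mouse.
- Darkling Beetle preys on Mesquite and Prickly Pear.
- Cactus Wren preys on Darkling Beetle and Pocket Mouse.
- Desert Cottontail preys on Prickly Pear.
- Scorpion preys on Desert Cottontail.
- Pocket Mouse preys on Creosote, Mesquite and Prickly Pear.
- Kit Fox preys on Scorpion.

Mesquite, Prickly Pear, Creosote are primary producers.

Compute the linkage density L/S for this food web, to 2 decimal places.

There are L = 13 links among S = 10 species.
L/S = 13/10 = 1.3000 ≈ 1.30.

L/S = 1.30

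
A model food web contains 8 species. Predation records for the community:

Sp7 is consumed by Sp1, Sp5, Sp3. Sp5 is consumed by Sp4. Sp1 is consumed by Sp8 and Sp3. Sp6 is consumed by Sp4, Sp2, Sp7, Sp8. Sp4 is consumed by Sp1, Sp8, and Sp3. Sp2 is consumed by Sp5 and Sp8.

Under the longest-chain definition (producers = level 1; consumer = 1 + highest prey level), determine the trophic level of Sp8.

Sp6 is a producer → level 1.
Sp2 eats Sp6 → level 2.
Sp5 eats Sp2 (level 2); other prey at levels: Sp7 2 → level 3.
Sp4 eats Sp5 (level 3); other prey at levels: Sp6 1 → level 4.
Sp1 eats Sp4 (level 4); other prey at levels: Sp7 2 → level 5.
Sp8 eats Sp1 (level 5); other prey at levels: Sp6 1, Sp2 2, Sp4 4 → level 6.

Trophic level 6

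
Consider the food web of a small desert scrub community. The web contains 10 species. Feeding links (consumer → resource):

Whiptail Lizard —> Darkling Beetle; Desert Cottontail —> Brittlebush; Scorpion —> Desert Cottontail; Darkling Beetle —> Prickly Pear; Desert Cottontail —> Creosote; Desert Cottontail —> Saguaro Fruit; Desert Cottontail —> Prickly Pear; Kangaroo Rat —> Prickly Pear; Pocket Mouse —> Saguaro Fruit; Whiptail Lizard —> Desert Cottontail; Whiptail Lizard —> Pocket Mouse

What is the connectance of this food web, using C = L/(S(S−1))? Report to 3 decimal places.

The web has S = 10 species and L = 11 feeding links.
C = L / (S(S−1)) = 11 / 90 = 0.1222 ≈ 0.122.

C = 0.122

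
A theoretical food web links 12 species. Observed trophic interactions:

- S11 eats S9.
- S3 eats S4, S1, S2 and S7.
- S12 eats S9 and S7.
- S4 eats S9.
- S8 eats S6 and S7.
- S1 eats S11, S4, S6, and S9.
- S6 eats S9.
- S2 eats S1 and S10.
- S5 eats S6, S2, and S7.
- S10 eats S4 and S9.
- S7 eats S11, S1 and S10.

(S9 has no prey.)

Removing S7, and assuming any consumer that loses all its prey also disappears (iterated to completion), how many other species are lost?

0

Remove S7.
Every predator of it retains at least one other prey: S12 still has S9; S3 still has S4, S1, S2; S8 still has S6; S5 still has S6, S2.
No consumer loses all prey, so no secondary extinctions occur.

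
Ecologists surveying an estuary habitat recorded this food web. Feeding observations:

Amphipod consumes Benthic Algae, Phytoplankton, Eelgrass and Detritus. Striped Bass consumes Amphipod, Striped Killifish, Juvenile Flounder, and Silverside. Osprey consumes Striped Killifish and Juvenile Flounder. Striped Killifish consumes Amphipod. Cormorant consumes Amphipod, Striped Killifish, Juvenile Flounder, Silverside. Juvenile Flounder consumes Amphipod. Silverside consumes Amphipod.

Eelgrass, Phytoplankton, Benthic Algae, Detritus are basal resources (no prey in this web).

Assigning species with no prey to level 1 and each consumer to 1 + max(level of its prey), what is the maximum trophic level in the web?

Basal resources (level 1): Eelgrass, Phytoplankton, Benthic Algae, Detritus.
Eelgrass → Amphipod → Juvenile Flounder → Striped Bass gives Striped Bass level 4.
No species has a prey at level 4, so no species reaches level 5.

4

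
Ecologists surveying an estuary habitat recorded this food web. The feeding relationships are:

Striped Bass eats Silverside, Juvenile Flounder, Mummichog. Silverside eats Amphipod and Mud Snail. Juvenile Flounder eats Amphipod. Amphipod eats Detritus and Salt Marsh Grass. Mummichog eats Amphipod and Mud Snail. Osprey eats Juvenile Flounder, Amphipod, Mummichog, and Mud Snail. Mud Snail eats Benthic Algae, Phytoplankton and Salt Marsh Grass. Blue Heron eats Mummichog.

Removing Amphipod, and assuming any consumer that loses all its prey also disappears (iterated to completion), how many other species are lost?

1

Remove Amphipod.
Round 1: Juvenile Flounder (all prey gone) → extinct.
No further losses. Total secondary extinctions: 1.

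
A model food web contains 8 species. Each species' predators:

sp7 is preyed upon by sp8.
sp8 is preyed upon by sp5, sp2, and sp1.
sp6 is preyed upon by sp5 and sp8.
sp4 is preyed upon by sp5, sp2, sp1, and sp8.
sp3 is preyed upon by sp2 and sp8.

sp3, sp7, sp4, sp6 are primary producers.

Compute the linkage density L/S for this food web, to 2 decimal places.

L/S = 1.50

There are L = 12 links among S = 8 species.
L/S = 12/8 = 1.5000 ≈ 1.50.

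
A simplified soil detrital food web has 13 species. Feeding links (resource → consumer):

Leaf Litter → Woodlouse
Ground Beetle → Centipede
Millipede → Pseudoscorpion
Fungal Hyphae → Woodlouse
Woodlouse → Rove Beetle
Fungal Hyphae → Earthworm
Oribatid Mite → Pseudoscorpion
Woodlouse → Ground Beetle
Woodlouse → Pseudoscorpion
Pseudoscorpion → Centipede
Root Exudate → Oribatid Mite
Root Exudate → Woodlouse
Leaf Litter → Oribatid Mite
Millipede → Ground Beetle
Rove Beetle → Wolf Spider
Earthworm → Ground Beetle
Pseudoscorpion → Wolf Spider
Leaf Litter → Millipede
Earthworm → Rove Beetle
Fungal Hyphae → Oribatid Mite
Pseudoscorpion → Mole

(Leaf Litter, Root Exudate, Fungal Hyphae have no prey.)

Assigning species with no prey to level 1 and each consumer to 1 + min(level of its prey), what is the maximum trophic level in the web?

Basal resources (level 1): Leaf Litter, Root Exudate, Fungal Hyphae.
Following each consumer down to its lowest-level prey: Leaf Litter → Woodlouse → Pseudoscorpion → Centipede (levels 1 through 4).
All prey of Centipede (Pseudoscorpion 3, Ground Beetle 3) are at level 3 or above, so Centipede is at level 1 + 3 = 4.
Every consumer has at least one prey at level 3 or below, so none exceeds level 4.

4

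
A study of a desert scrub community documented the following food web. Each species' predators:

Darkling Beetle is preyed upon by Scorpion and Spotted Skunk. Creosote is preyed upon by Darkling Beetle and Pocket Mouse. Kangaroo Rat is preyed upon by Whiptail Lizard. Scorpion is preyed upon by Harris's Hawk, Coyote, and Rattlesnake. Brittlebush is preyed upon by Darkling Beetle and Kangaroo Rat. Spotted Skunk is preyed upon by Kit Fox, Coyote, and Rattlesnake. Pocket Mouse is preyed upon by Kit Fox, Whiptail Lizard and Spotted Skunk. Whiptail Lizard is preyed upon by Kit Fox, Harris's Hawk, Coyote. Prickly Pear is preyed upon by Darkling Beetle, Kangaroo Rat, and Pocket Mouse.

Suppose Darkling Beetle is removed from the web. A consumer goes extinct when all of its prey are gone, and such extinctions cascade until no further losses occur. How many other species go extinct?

1

Remove Darkling Beetle.
Round 1: Scorpion (all prey gone) → extinct.
No further losses. Total secondary extinctions: 1.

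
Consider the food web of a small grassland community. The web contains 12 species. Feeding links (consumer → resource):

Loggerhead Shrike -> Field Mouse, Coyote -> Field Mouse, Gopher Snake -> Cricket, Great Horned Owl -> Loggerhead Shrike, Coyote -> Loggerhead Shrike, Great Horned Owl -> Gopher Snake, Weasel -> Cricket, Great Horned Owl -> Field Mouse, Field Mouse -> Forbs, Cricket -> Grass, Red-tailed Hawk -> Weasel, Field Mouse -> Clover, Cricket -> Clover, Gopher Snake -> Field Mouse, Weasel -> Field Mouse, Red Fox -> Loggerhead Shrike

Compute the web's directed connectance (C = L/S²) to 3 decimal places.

The web has S = 12 species and L = 16 feeding links.
C = L / S² = 16 / 144 = 0.1111 ≈ 0.111.

C = 0.111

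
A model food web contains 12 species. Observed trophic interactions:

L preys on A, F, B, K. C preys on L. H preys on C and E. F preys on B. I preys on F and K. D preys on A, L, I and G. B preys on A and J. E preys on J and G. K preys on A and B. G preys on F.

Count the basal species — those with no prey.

Basal species (no prey listed): A, J.
Count: 2.

2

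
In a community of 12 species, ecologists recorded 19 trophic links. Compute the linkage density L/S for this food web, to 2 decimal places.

There are L = 19 links among S = 12 species.
L/S = 19/12 = 1.5833 ≈ 1.58.

L/S = 1.58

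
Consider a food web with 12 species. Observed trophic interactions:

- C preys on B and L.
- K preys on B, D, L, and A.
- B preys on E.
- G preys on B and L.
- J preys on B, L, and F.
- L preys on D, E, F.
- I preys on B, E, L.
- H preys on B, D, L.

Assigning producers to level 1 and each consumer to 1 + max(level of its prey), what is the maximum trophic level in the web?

3

Producers (level 1): E, F, A, D.
E → L → J gives J level 3.
No species has a prey at level 3, so no species reaches level 4.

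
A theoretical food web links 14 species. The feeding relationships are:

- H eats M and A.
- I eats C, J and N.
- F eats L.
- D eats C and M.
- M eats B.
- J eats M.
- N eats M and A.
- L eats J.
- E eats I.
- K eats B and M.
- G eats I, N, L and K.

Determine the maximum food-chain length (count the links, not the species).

One longest chain: B → M → J → L → G.
It has 5 species and 4 links.

4 links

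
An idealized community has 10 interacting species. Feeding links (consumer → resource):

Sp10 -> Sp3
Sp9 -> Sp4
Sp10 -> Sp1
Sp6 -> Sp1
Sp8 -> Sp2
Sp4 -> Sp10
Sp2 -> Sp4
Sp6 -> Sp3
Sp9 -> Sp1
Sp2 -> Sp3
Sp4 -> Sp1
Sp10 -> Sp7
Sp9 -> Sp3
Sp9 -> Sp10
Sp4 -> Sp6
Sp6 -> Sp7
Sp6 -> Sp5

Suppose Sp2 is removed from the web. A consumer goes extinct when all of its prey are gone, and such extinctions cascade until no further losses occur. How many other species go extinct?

1

Remove Sp2.
Round 1: Sp8 (all prey gone) → extinct.
No further losses. Total secondary extinctions: 1.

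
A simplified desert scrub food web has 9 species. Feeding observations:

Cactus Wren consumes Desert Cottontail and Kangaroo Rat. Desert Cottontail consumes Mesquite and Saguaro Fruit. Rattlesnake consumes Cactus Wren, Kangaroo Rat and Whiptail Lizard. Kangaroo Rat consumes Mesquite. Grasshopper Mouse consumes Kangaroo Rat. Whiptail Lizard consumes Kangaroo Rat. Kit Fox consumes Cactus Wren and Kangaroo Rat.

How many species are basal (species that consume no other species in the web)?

Basal species (no prey listed): Saguaro Fruit, Mesquite.
Count: 2.

2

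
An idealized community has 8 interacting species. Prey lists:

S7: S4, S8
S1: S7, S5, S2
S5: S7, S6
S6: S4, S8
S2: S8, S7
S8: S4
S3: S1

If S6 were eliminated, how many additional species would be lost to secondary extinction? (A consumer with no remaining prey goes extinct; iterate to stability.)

Remove S6.
Every predator of it retains at least one other prey: S5 still has S7.
No consumer loses all prey, so no secondary extinctions occur.

0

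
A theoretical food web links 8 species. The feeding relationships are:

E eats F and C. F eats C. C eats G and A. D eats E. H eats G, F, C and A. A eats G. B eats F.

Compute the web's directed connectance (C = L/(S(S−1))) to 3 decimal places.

The web has S = 8 species and L = 12 feeding links.
C = L / (S(S−1)) = 12 / 56 = 0.2143 ≈ 0.214.

C = 0.214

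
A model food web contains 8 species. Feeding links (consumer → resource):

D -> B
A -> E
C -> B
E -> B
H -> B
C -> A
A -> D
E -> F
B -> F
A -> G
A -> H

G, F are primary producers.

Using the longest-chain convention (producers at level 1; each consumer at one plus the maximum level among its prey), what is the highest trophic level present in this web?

5

Producers (level 1): G, F.
F → B → E → A → C gives C level 5.
No species has a prey at level 5, so no species reaches level 6.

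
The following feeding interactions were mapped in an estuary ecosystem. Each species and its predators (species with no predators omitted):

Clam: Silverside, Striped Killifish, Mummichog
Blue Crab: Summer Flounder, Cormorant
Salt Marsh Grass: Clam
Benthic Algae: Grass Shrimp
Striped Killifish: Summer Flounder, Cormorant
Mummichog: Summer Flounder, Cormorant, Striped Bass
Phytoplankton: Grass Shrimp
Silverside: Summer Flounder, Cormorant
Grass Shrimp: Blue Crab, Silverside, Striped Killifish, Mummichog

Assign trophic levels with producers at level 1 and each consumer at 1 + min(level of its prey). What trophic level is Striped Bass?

Trophic level 4

Salt Marsh Grass is a producer → level 1.
Clam eats Salt Marsh Grass → level 2.
Mummichog eats Clam → level 3.
Striped Bass eats Mummichog → level 4.
No prey of Striped Bass is below level 3, so 4 is the minimum.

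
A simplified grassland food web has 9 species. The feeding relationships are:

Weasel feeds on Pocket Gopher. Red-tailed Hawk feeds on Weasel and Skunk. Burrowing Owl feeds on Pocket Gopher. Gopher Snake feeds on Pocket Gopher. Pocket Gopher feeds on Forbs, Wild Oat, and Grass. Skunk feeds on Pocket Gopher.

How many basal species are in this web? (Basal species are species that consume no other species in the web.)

Basal species (no prey listed): Grass, Forbs, Wild Oat.
Count: 3.

3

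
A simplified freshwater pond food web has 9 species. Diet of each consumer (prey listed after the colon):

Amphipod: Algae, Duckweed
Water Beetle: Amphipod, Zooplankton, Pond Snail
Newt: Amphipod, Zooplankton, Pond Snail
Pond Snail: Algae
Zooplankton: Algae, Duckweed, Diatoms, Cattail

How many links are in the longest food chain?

One longest chain: Algae → Amphipod → Water Beetle.
It has 3 species and 2 links.

2 links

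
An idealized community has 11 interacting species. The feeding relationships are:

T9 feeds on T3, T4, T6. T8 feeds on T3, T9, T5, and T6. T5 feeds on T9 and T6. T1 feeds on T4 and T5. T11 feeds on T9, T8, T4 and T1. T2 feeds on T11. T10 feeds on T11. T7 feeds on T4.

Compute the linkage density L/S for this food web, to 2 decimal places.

L/S = 1.64

There are L = 18 links among S = 11 species.
L/S = 18/11 = 1.6364 ≈ 1.64.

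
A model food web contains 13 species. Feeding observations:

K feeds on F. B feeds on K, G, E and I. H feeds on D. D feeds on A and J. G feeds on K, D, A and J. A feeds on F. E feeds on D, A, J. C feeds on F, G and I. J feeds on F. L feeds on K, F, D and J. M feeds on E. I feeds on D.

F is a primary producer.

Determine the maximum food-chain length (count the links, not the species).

4 links

One longest chain: F → J → D → E → M.
It has 5 species and 4 links.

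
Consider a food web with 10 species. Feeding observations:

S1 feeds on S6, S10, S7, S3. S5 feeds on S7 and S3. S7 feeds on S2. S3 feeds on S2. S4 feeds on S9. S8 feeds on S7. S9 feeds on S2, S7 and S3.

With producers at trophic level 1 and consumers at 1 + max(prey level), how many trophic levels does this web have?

Producers (level 1): S6, S10, S2.
S2 → S7 → S9 → S4 gives S4 level 4.
No species has a prey at level 4, so no species reaches level 5.

4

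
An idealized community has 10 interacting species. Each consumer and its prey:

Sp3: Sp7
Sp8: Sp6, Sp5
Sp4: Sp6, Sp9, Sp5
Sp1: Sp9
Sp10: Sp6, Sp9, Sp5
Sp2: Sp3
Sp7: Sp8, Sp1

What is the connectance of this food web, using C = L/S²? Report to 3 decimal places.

C = 0.130

The web has S = 10 species and L = 13 feeding links.
C = L / S² = 13 / 100 = 0.1300 ≈ 0.130.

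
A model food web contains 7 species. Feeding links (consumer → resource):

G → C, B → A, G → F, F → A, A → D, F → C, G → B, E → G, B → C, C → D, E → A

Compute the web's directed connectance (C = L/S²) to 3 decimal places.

The web has S = 7 species and L = 11 feeding links.
C = L / S² = 11 / 49 = 0.2245 ≈ 0.224.

C = 0.224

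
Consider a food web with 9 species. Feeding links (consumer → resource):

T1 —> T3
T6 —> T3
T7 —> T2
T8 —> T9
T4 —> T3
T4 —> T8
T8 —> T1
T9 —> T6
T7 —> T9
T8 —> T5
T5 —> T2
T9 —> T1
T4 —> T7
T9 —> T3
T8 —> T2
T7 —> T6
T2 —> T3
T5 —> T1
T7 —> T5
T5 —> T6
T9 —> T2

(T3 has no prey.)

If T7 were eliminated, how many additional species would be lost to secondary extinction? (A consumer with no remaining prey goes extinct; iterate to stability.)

Remove T7.
Every predator of it retains at least one other prey: T4 still has T3, T8.
No consumer loses all prey, so no secondary extinctions occur.

0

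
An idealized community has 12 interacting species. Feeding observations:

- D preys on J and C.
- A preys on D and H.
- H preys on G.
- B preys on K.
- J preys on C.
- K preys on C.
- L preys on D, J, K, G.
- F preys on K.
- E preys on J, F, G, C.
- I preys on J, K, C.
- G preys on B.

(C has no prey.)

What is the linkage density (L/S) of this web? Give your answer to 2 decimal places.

There are L = 21 links among S = 12 species.
L/S = 21/12 = 1.7500 ≈ 1.75.

L/S = 1.75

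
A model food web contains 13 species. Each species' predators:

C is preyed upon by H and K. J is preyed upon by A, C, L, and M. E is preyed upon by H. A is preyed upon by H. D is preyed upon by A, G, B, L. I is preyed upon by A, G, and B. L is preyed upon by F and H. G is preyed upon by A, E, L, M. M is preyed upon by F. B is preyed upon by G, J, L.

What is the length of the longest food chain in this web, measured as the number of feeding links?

4 links

One longest chain: D → B → G → L → F.
It has 5 species and 4 links.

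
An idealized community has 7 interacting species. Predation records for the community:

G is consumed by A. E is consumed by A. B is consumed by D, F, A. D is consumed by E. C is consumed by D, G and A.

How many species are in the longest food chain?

One longest chain: C → D → E → A.
It has 4 species and 3 links.

4 species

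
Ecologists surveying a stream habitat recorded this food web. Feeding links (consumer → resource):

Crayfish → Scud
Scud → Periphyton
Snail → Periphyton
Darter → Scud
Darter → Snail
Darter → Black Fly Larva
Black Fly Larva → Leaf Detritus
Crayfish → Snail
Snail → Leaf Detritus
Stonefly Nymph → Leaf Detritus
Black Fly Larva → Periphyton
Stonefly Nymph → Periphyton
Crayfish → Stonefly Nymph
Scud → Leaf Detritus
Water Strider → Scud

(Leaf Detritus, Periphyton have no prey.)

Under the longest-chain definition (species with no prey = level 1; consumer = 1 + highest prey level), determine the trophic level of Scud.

Leaf Detritus has no prey (basal) → level 1.
Scud eats Leaf Detritus (level 1); other prey at levels: Periphyton 1 → level 2.

Trophic level 2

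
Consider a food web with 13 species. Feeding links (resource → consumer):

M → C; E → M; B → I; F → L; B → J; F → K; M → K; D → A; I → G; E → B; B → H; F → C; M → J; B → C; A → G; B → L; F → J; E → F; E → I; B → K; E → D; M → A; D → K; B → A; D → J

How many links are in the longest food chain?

One longest chain: E → B → I → G.
It has 4 species and 3 links.

3 links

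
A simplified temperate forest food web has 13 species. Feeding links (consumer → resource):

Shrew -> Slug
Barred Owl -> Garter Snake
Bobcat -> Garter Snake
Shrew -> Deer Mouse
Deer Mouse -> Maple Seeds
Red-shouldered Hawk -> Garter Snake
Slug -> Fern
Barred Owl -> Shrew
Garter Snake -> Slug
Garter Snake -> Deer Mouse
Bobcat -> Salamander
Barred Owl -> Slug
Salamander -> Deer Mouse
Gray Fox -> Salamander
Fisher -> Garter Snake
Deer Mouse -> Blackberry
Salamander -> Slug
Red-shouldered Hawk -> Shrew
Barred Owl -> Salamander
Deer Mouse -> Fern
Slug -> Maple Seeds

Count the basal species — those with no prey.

3

Basal species (no prey listed): Fern, Blackberry, Maple Seeds.
Count: 3.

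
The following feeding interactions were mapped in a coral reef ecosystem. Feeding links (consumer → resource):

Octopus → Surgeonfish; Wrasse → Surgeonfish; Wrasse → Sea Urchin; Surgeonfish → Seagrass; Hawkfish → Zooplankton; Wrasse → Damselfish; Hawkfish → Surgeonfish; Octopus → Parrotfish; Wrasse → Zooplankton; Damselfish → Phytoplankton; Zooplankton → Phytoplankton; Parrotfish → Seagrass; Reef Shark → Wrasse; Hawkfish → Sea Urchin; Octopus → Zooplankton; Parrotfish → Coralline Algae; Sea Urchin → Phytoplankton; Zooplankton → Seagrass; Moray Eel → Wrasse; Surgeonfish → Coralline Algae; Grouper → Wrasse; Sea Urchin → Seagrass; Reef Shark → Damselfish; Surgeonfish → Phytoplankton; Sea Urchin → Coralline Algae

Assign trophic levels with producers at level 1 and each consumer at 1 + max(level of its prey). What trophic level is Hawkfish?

Phytoplankton is a producer → level 1.
Surgeonfish eats Phytoplankton (level 1); other prey at levels: Coralline Algae 1, Seagrass 1 → level 2.
Hawkfish eats Surgeonfish (level 2); other prey at levels: Sea Urchin 2, Zooplankton 2 → level 3.

Trophic level 3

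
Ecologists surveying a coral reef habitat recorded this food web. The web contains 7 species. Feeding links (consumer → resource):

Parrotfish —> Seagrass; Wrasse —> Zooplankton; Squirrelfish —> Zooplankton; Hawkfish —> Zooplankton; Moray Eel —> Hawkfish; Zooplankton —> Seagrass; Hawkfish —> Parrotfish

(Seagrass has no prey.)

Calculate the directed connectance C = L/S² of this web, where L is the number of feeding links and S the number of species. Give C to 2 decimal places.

The web has S = 7 species and L = 7 feeding links.
C = L / S² = 7 / 49 = 0.1429 ≈ 0.14.

C = 0.14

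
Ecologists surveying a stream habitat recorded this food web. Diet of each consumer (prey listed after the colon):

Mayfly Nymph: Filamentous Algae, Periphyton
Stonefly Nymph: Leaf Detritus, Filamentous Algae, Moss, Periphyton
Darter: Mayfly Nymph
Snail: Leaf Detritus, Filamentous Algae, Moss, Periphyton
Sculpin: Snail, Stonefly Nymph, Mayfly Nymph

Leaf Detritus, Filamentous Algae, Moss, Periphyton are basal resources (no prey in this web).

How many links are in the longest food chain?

2 links

One longest chain: Leaf Detritus → Snail → Sculpin.
It has 3 species and 2 links.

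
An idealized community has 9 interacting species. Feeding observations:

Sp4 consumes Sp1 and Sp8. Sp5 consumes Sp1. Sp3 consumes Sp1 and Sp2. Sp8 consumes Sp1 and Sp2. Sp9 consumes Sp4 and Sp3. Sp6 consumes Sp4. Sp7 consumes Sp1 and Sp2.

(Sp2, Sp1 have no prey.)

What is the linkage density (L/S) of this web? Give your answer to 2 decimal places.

L/S = 1.33

There are L = 12 links among S = 9 species.
L/S = 12/9 = 1.3333 ≈ 1.33.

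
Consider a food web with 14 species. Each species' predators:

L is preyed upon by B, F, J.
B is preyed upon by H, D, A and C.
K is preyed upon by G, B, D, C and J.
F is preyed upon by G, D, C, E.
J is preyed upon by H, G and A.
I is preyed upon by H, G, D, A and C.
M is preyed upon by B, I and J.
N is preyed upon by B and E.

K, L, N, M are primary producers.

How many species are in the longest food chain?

One longest chain: K → J → A.
It has 3 species and 2 links.

3 species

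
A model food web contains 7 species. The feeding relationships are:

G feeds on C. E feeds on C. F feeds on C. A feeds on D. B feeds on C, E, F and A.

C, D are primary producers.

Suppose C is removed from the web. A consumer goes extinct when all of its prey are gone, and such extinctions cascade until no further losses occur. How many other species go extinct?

3

Remove C.
Round 1: G (all prey gone), E (all prey gone), F (all prey gone) → extinct.
No further losses. Total secondary extinctions: 3.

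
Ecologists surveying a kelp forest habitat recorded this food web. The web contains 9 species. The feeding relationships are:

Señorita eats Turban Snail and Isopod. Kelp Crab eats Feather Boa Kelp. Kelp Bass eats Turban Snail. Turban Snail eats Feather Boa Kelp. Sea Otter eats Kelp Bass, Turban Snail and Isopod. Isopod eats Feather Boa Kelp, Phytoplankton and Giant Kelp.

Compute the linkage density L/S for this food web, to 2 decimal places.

L/S = 1.22

There are L = 11 links among S = 9 species.
L/S = 11/9 = 1.2222 ≈ 1.22.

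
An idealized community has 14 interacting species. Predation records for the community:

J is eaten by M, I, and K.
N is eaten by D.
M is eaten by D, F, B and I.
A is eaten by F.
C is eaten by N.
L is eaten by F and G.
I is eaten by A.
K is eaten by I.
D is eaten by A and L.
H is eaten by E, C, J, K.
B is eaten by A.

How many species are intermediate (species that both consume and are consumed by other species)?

Intermediate species (has both prey and predators): J, C, M, N, K, I, B, D, L, A.
Count: 10.

10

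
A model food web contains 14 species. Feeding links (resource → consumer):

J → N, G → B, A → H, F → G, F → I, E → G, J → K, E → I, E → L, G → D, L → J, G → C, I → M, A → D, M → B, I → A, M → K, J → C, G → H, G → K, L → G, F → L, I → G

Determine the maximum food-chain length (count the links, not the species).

3 links

One longest chain: F → L → J → N.
It has 4 species and 3 links.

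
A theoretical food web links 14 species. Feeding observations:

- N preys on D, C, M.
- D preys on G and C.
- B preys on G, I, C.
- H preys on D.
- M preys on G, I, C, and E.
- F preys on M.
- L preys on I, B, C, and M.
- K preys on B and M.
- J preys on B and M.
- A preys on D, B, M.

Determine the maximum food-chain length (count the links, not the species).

One longest chain: I → B → L.
It has 3 species and 2 links.

2 links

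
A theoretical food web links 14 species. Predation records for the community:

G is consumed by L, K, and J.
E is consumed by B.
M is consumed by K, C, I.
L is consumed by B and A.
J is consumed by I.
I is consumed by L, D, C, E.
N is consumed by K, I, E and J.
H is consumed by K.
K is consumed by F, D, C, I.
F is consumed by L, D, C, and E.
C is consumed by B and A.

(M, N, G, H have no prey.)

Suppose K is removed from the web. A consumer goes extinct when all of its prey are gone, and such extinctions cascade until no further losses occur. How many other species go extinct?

1

Remove K.
Round 1: F (all prey gone) → extinct.
No further losses. Total secondary extinctions: 1.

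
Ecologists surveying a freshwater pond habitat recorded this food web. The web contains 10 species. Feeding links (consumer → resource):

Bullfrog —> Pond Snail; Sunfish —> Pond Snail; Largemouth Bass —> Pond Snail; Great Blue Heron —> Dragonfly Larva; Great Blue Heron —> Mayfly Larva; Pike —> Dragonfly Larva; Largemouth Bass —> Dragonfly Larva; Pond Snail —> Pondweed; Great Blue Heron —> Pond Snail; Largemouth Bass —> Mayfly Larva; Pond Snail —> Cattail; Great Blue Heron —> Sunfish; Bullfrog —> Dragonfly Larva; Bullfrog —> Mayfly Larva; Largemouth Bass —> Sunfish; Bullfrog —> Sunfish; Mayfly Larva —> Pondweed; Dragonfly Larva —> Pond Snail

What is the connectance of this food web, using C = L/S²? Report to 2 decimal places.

The web has S = 10 species and L = 18 feeding links.
C = L / S² = 18 / 100 = 0.1800 ≈ 0.18.

C = 0.18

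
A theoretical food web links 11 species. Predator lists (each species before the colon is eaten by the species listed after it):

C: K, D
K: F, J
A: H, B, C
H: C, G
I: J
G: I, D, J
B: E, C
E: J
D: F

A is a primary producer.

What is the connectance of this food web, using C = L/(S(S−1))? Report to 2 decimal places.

The web has S = 11 species and L = 17 feeding links.
C = L / (S(S−1)) = 17 / 110 = 0.1545 ≈ 0.15.

C = 0.15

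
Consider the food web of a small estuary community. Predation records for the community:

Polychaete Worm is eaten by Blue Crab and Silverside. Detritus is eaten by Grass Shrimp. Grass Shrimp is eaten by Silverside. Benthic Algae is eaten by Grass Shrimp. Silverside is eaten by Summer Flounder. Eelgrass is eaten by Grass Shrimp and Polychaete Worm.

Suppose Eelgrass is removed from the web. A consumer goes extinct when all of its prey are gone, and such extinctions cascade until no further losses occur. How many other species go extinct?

Remove Eelgrass.
Round 1: Polychaete Worm (all prey gone) → extinct.
Round 2: Blue Crab (all prey gone) → extinct.
No further losses. Total secondary extinctions: 2.

2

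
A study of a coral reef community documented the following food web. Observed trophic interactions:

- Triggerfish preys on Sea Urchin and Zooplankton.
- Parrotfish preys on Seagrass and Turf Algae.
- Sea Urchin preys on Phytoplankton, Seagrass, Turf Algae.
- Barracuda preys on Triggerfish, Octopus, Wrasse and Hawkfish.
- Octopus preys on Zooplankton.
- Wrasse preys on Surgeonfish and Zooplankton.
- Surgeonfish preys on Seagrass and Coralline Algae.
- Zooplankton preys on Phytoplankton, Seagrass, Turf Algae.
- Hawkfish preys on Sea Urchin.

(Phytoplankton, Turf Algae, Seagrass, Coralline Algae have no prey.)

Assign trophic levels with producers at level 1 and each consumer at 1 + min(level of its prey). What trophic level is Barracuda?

Trophic level 4

Seagrass is a producer → level 1.
Surgeonfish eats Seagrass → level 2.
Wrasse eats Surgeonfish → level 3.
Barracuda eats Wrasse → level 4.
No prey of Barracuda is below level 3, so 4 is the minimum.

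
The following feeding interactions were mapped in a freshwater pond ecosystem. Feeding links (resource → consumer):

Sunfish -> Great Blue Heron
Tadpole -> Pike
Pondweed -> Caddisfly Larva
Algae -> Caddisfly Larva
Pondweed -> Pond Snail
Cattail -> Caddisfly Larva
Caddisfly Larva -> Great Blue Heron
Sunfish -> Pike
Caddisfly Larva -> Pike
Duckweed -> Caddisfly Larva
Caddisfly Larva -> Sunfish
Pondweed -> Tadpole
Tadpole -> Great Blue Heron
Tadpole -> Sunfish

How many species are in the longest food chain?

One longest chain: Cattail → Caddisfly Larva → Sunfish → Pike.
It has 4 species and 3 links.

4 species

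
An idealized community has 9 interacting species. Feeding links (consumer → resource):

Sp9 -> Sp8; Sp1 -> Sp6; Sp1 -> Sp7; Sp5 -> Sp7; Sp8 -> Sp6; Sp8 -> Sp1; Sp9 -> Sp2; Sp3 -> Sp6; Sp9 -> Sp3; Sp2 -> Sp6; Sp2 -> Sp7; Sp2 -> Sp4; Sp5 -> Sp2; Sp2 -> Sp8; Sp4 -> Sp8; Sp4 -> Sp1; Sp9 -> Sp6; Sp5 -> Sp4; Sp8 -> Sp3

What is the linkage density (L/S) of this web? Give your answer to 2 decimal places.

L/S = 2.11

There are L = 19 links among S = 9 species.
L/S = 19/9 = 2.1111 ≈ 2.11.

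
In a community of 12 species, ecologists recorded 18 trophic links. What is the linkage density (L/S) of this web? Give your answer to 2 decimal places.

There are L = 18 links among S = 12 species.
L/S = 18/12 = 1.5000 ≈ 1.50.

L/S = 1.50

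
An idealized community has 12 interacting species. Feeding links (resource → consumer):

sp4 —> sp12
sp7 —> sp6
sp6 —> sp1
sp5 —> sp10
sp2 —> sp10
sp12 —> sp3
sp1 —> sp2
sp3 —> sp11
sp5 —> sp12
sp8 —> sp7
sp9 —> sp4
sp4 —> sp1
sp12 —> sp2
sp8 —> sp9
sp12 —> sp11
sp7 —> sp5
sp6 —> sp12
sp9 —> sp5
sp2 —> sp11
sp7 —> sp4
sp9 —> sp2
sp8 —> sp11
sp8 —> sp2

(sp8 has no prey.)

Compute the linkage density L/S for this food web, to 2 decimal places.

There are L = 23 links among S = 12 species.
L/S = 23/12 = 1.9167 ≈ 1.92.

L/S = 1.92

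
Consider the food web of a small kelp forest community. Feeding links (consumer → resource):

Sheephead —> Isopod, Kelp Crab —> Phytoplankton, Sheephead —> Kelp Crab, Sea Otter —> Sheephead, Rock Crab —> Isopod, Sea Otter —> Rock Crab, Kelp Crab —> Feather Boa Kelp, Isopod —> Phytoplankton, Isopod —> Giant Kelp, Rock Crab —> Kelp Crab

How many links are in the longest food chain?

3 links

One longest chain: Phytoplankton → Isopod → Rock Crab → Sea Otter.
It has 4 species and 3 links.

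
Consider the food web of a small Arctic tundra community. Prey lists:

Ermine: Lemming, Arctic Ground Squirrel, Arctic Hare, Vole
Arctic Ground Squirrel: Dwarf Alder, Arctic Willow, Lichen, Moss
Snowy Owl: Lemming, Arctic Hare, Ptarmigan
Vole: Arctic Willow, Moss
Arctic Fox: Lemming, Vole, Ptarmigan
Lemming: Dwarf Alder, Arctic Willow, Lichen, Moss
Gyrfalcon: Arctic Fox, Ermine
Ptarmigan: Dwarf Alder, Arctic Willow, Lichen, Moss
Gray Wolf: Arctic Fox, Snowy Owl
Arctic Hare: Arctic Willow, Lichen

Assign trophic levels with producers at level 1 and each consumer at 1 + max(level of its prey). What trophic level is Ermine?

Trophic level 3

Dwarf Alder is a producer → level 1.
Lemming eats Dwarf Alder (level 1); other prey at levels: Arctic Willow 1, Lichen 1, Moss 1 → level 2.
Ermine eats Lemming (level 2); other prey at levels: Arctic Ground Squirrel 2, Arctic Hare 2, Vole 2 → level 3.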